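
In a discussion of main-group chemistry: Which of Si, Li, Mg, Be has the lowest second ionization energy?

Consider each +1 ion: Si⁺ still has 3 valence electrons; Li⁺ is the bare [He] core; Mg⁺ still has 1 valence electron; Be⁺ still has 1 valence electron.
Pulling an electron out of a noble-gas core costs far more than removing a remaining valence electron, so Li sits at the high end of IE_2.
Valence configurations: Si⁺ [Ne]3s²3p¹, Mg⁺ [Ne]3s¹, Be⁺ [He]2s¹.
The numbers (kJ/mol): Si 1577, Li 7298, Mg 1451, Be 1757.
Putting it together, IE_2: Mg < Si < Be < Li.

Mg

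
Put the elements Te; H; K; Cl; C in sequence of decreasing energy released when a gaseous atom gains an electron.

Cl, Te, C, H, K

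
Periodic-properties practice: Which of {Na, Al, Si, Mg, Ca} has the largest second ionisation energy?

Na

The second ionization energy removes an electron from the +1 ion. For each element: Na⁺ is the bare [Ne] core; Al⁺ still has 2 valence electrons; Si⁺ still has 3 valence electrons; Mg⁺ still has 1 valence electron; Ca⁺ still has 1 valence electron.
Core electrons are held far more tightly than valence electrons, so Na tops the IE_2 order.
Valence configurations: Al⁺ [Ne]3s², Si⁺ [Ne]3s²3p¹, Mg⁺ [Ne]3s¹, Ca⁺ [Ar]4s¹.
Si⁺ loses a lone 3p electron whereas Al⁺ must break into a filled 3s² pair, so IE_2(Al) > IE_2(Si) even though Si has the higher nuclear charge.
Tabulated IE_2 (kJ/mol): Na 4562, Al 1817, Si 1577, Mg 1451, Ca 1145.
Putting it together, IE_2: Ca < Mg < Si < Al < Na.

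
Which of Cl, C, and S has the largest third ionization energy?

C

After 2 electrons have been removed, what remains? Cl²⁺ still has 5 valence electrons; C²⁺ still has 2 valence electrons; S²⁺ still has 4 valence electrons.
All are still removing valence electrons, so compare the +2 ions as you would atoms: IE_3 generally rises across a period (higher Z_eff) and falls down a group (larger shell), subject to the usual subshell exceptions.
Valence configurations: Cl²⁺ [Ne]3s²3p³, C²⁺ [He]2s², S²⁺ [Ne]3s²3p².
The numbers (kJ/mol): Cl 3822, C 4620, S 3357.
Overall IE_3 order: S < Cl < C.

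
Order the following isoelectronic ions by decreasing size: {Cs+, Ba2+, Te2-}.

All of these have 54 electrons, so size is governed by nuclear charge alone: the more protons, the stronger the pull on the same electron cloud, and the smaller the ion.
Nuclear charges: Ba2+ (Z=56), Cs+ (Z=55), Te2- (Z=52).
Largest to smallest: Te2- > Cs+ > Ba2+.

Te2- > Cs+ > Ba2+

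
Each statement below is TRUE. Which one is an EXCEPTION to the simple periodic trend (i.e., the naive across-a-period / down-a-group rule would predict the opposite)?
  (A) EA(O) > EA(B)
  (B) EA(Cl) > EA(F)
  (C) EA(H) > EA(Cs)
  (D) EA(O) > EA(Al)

The general trend: electron affinity increases across a period and decreases down a group.
(A) O (period 2, group 16) vs B (period 2, group 13): the stated order agrees with the simple trend.
(B) Cl (period 3, group 17) vs F (period 2, group 17): the stated order contradicts the simple trend.
(C) H (period 1, group 1) vs Cs (period 6, group 1): the stated order agrees with the simple trend.
(D) O (period 2, group 16) vs Al (period 3, group 13): the stated order agrees with the simple trend.
The exception is (B): F's small 2p subshell makes the incoming electron feel strong e⁻–e⁻ repulsion, so Cl actually releases more energy on gaining an electron.

(B)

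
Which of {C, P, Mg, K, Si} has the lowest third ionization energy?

P

After 2 electrons have been removed, what remains? C²⁺ still has 2 valence electrons; P²⁺ still has 3 valence electrons; Mg²⁺ is the bare [Ne] core; K²⁺ is already 1 electron into the core; Si²⁺ still has 2 valence electrons.
Usually core removal costs more than valence removal, but here the competition is close: a tightly held n=2 valence electron can cost more to remove than an n=3 core electron, so the actual values have to decide it.
Valence configurations: C²⁺ [He]2s², P²⁺ [Ne]3s²3p¹, Si²⁺ [Ne]3s².
P²⁺ loses a lone 3p electron whereas Si²⁺ must break into a filled 3s² pair, so IE_3(Si) > IE_3(P) even though P has the higher nuclear charge.
The numbers (kJ/mol): C 4620, P 2914, Mg 7733, K 4420, Si 3232.
Hence IE_3: P < Si < K < C < Mg.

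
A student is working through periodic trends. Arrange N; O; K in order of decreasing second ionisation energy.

IE_2 is the cost of taking one more electron from the +1 cation: N⁺ still has 4 valence electrons; O⁺ still has 5 valence electrons; K⁺ is the bare [Ar] core.
Usually core removal costs more than valence removal, but here the competition is close: a tightly held n=2 valence electron can cost more to remove than an n=3 core electron, so the actual values have to decide it.
Valence configurations: N⁺ [He]2s²2p², O⁺ [He]2s²2p³.
The numbers (kJ/mol): N 2856, O 3388, K 3052.
Overall IE_2 order: N < K < O.

O > K > N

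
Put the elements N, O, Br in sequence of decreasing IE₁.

IE₁ increases left→right with effective nuclear charge and decreases top→bottom as the valence shell moves farther out.
These span different periods and groups, so the two trends combine.
O > Br: the two effects oppose for this pair; the down-group effect wins (1314 vs 1140 kJ/mol).
N > O: this pair runs against the simple trend — see the exception note.
Note the exception: N has a higher first ionization energy than O, contrary to the simple trend — pairing an electron in O's 2p⁴ costs repulsion energy, so O ionizes more easily than half-filled N (2p³).
For reference (kJ/mol): N 1402, O 1314, Br 1140.
So from highest to lowest: N > O > Br.

N, O, Br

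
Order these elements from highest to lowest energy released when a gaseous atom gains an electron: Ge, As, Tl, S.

S is in period 3, group 16; Ge is in period 4, group 14; As is in period 4, group 15; Tl is in period 6, group 13.
EA tends to increase across a period and decrease down a group, though the pattern is less regular than for IE or radius.
These span different periods and groups, so the two trends combine.
As > Tl: both effects reinforce here, so As is clearly the higher of the two.
Ge > As: this pair runs against the simple trend — see the exception note.
S > Ge: relative to Ge, both the across-period and down-group shifts push S's electron affinity up.
Note the exception: Ge has a higher electron affinity than As, contrary to the simple trend — adding an electron to As's half-filled 4p³ is unfavourable, so Ge (4p²) has the more exothermic EA.
For reference (kJ/mol): S 200, Ge 119, As 78, Tl 19.
So from highest to lowest: S > Ge > As > Tl.

S, Ge, As, Tl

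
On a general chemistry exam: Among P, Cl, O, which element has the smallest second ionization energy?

Consider each +1 ion: P⁺ still has 4 valence electrons; Cl⁺ still has 6 valence electrons; O⁺ still has 5 valence electrons.
All are still removing valence electrons, so compare the +1 ions as you would atoms: IE_2 generally rises across a period (higher Z_eff) and falls down a group (larger shell), subject to the usual subshell exceptions.
Valence configurations: P⁺ [Ne]3s²3p², Cl⁺ [Ne]3s²3p⁴, O⁺ [He]2s²2p³.
Tabulated IE_2 (kJ/mol): P 1907, Cl 2298, O 3388.
So the second ionization energies run P < Cl < O.

P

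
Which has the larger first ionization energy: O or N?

N is in period 2, group 15; O is in period 2, group 16.
First ionization energy rises across a period (greater Z_eff holds electrons more tightly) and falls down a group (valence electrons are farther from the nucleus).
All lie in period 2; the across-period trend (first ionization energy increases left to right) applies, with the exception below.
Note the exception: N has a higher first ionization energy than O, contrary to the simple trend — pairing an electron in O's 2p⁴ costs repulsion energy, so O ionizes more easily than half-filled N (2p³).
Tabulated first ionization energy (kJ/mol): N 1402, O 1314.
So N has the larger first ionization energy (N > O).

N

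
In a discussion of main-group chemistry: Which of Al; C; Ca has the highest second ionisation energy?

C

Consider each +1 ion: Al⁺ still has 2 valence electrons; C⁺ still has 3 valence electrons; Ca⁺ still has 1 valence electron.
All are still removing valence electrons, so compare the +1 ions as you would atoms: IE_2 generally rises across a period (higher Z_eff) and falls down a group (larger shell), subject to the usual subshell exceptions.
Valence configurations: Al⁺ [Ne]3s², C⁺ [He]2s²2p¹, Ca⁺ [Ar]4s¹.
The numbers (kJ/mol): Al 1817, C 2353, Ca 1145.
So the second ionization energies run Ca < Al < C.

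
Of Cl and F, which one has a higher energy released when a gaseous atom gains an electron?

F is in period 2, group 17; Cl is in period 3, group 17.
EA tends to increase across a period and decrease down a group, though the pattern is less regular than for IE or radius.
All are in group 17; the group trend (electron affinity increases up the group) applies, with the exception below.
Note the exception: Cl has a higher electron affinity than F, contrary to the simple trend — F's small 2p subshell makes the incoming electron feel strong e⁻–e⁻ repulsion, so Cl actually releases more energy on gaining an electron.
Tabulated electron affinity (kJ/mol): F 328, Cl 349.
So Cl has the higher energy released when a gaseous atom gains an electron (Cl > F).

Cl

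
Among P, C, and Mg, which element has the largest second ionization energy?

C

The second ionization energy removes an electron from the +1 ion. For each element: P⁺ still has 4 valence electrons; C⁺ still has 3 valence electrons; Mg⁺ still has 1 valence electron.
All are still removing valence electrons, so compare the +1 ions as you would atoms: IE_2 generally rises across a period (higher Z_eff) and falls down a group (larger shell), subject to the usual subshell exceptions.
Valence configurations: P⁺ [Ne]3s²3p², C⁺ [He]2s²2p¹, Mg⁺ [Ne]3s¹.
The numbers (kJ/mol): P 1907, C 2353, Mg 1451.
So the second ionization energies run Mg < P < C.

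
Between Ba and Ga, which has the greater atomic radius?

Atomic radius shrinks across a period as nuclear charge pulls the same shell inward, and grows down a group as new shells are added.
Neither a single period nor a single group — weigh both effects.
Ba > Ga: relative to Ga, both the across-period and down-group shifts push Ba's atomic radius up.
For reference (pm): Ga 124, Ba 196.
So Ba has the greater atomic radius (Ba > Ga).

Ba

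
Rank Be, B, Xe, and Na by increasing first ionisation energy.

Be is in period 2, group 2; B is in period 2, group 13; Na is in period 3, group 1; Xe is in period 5, group 18.
Across a period the outer electron is held more tightly (higher IE₁); down a group it sits in a higher shell, more shielded, and comes off more easily.
Here both period and group differ, so the two effects have to be weighed against each other.
B > Na: both effects reinforce here, so B is clearly the higher of the two.
Be > B: this pair runs against the simple trend — see the exception note.
Xe > Be: period and group pull opposite ways; the across-period shift dominates (1170 vs 900 kJ/mol).
Note the exception: Be has a higher first ionization energy than B, contrary to the simple trend — removing B's lone 2p electron is easier than breaking Be's filled 2s².
Approximate values (kJ/mol): Be 900, B 801, Na 496, Xe 1170.
So from lowest to highest: Na < B < Be < Xe.

Na, B, Be, Xe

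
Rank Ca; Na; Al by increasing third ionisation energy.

After 2 electrons have been removed, what remains? Ca²⁺ is the bare [Ar] core; Na²⁺ is already 1 electron into the core; Al²⁺ still has 1 valence electron.
Core electrons are held far more tightly than valence electrons, so Ca and Na top the IE_3 order.
Tabulated IE_3 (kJ/mol): Ca 4912, Na 6910, Al 2745.
Hence IE_3: Al < Ca < Na.

Al < Ca < Na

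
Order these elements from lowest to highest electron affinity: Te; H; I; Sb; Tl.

Electron affinity generally becomes more exothermic across a period toward the halogens and less exothermic down a group.
Here both period and group differ, so the two effects have to be weighed against each other.
H > Tl: the two effects oppose for this pair; the down-group effect wins (73 vs 19 kJ/mol).
Sb > H: period and group pull opposite ways; the across-period shift dominates (103 vs 73 kJ/mol).
Te > Sb: Te lies to the right of Sb in period 5, so the across-period effect alone puts Te higher.
I > Te: both are in period 5; the period trend gives I the larger value.
Approximate values (kJ/mol): H 73, Sb 103, Te 190, I 295, Tl 19.
So from lowest to highest: Tl < H < Sb < Te < I.

Tl < H < Sb < Te < I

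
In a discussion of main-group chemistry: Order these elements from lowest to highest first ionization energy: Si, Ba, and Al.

Al is in period 3, group 13; Si is in period 3, group 14; Ba is in period 6, group 2.
IE₁ increases left→right with effective nuclear charge and decreases top→bottom as the valence shell moves farther out.
Neither a single period nor a single group — weigh both effects.
Al > Ba: both effects reinforce here, so Al is clearly the higher of the two.
Si > Al: Si lies to the right of Al in period 3, so the across-period effect alone puts Si higher.
For reference (kJ/mol): Al 578, Si 786, Ba 503.
So from lowest to highest: Ba < Al < Si.

Ba < Al < Si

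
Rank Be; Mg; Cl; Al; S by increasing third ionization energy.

Consider each +2 ion: Be²⁺ is the bare [He] core; Mg²⁺ is the bare [Ne] core; Cl²⁺ still has 5 valence electrons; Al²⁺ still has 1 valence electron; S²⁺ still has 4 valence electrons.
Pulling an electron out of a noble-gas core costs far more than removing a remaining valence electron, so Mg and Be sit at the high end of IE_3.
Valence configurations: Cl²⁺ [Ne]3s²3p³, Al²⁺ [Ne]3s¹, S²⁺ [Ne]3s²3p².
The numbers (kJ/mol): Be 14849, Mg 7733, Cl 3822, Al 2745, S 3357.
Overall IE_3 order: Al < S < Cl < Mg < Be.

Al < S < Cl < Mg < Be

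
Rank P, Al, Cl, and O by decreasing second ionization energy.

O > Cl > P > Al

Consider each +1 ion: P⁺ still has 4 valence electrons; Al⁺ still has 2 valence electrons; Cl⁺ still has 6 valence electrons; O⁺ still has 5 valence electrons.
All are still removing valence electrons, so compare the +1 ions as you would atoms: IE_2 generally rises across a period (higher Z_eff) and falls down a group (larger shell), subject to the usual subshell exceptions.
Valence configurations: P⁺ [Ne]3s²3p², Al⁺ [Ne]3s², Cl⁺ [Ne]3s²3p⁴, O⁺ [He]2s²2p³.
Approximate IE_2 values (kJ/mol): P 1907, Al 1817, Cl 2298, O 3388.
Hence IE_2: Al < P < Cl < O.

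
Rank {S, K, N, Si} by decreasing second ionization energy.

K > N > S > Si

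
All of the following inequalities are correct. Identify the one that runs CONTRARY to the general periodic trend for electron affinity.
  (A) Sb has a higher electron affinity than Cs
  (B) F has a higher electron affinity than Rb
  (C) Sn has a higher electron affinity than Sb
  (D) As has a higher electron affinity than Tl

The general trend: electron affinity increases across a period and decreases down a group.
(A) Sb (period 5, group 15) vs Cs (period 6, group 1): the stated order agrees with the simple trend.
(B) F (period 2, group 17) vs Rb (period 5, group 1): the stated order agrees with the simple trend.
(C) Sn (period 5, group 14) vs Sb (period 5, group 15): the stated order contradicts the simple trend.
(D) As (period 4, group 15) vs Tl (period 6, group 13): the stated order agrees with the simple trend.
The exception is (C): adding an electron to Sb's half-filled 5p³ is unfavourable, so Sn has the more exothermic EA.

(C)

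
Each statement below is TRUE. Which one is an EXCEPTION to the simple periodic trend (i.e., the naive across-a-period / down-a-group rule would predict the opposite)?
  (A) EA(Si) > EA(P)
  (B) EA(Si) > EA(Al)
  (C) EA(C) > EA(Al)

The general trend: electron affinity increases across a period and decreases down a group.
(A) Si (period 3, group 14) vs P (period 3, group 15): the stated order contradicts the simple trend.
(B) Si (period 3, group 14) vs Al (period 3, group 13): the stated order agrees with the simple trend.
(C) C (period 2, group 14) vs Al (period 3, group 13): the stated order agrees with the simple trend.
The exception is (A): adding an electron to P's half-filled 3p³ is unfavourable, so Si (3p²) has the more exothermic EA.

(A)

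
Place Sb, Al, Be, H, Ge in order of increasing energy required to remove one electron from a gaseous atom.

Al, Ge, Sb, Be, H

Removing the outermost electron gets harder across a period and easier down a group.
These sit on a diagonal, where the across-period and down-group effects partly cancel.
Ge > Al: the two effects oppose for this pair; the across-period effect wins (762 vs 578 kJ/mol).
Sb > Ge: period and group pull opposite ways; the across-period shift dominates (831 vs 762 kJ/mol).
Be > Sb: the two effects oppose for this pair; the down-group effect wins (900 vs 831 kJ/mol).
H > Be: period and group pull opposite ways; the down-group shift dominates (1312 vs 900 kJ/mol).
For reference (kJ/mol): H 1312, Be 900, Al 578, Ge 762, Sb 831.
So from lowest to highest: Al < Ge < Sb < Be < H.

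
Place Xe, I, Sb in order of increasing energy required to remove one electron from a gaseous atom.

Sb < I < Xe

Sb is in period 5, group 15; I is in period 5, group 17; Xe is in period 5, group 18.
First ionization energy rises across a period (greater Z_eff holds electrons more tightly) and falls down a group (valence electrons are farther from the nucleus).
All lie in period 5, so first ionization energy increases left to right.
So from lowest to highest: Sb < I < Xe.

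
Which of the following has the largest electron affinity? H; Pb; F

H is in period 1, group 1; F is in period 2, group 17; Pb is in period 6, group 14.
Electron affinity generally becomes more exothermic across a period toward the halogens and less exothermic down a group.
Neither a single period nor a single group — weigh both effects.
H > Pb: the two effects oppose for this pair; the down-group effect wins (73 vs 35 kJ/mol).
F > H: the two effects oppose for this pair; the across-period effect wins (328 vs 73 kJ/mol).
Approximate values (kJ/mol): H 73, F 328, Pb 35.
The largest electron affinity among these belongs to F.

F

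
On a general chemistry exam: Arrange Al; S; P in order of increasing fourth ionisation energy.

The fourth ionization energy removes an electron from the +3 ion. For each element: Al³⁺ is the bare [Ne] core; S³⁺ still has 3 valence electrons; P³⁺ still has 2 valence electrons.
Pulling an electron out of a noble-gas core costs far more than removing a remaining valence electron, so Al sits at the high end of IE_4.
Valence configurations: S³⁺ [Ne]3s²3p¹, P³⁺ [Ne]3s².
S³⁺ loses a lone 3p electron whereas P³⁺ must break into a filled 3s² pair, so IE_4(P) > IE_4(S) even though S has the higher nuclear charge.
Approximate IE_4 values (kJ/mol): Al 11577, S 4556, P 4964.
Putting it together, IE_4: S < P < Al.

S, P, Al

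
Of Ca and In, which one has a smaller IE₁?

In

Ca is in period 4, group 2; In is in period 5, group 13.
Removing the outermost electron gets harder across a period and easier down a group.
These sit on a diagonal, where the across-period and down-group effects partly cancel.
Ca > In: period and group pull opposite ways; the down-group shift dominates (590 vs 558 kJ/mol).
Approximate values (kJ/mol): Ca 590, In 558.
So In has the smaller IE₁ (In < Ca).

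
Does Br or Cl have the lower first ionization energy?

Cl is in period 3, group 17; Br is in period 4, group 17.
First ionization energy rises across a period (greater Z_eff holds electrons more tightly) and falls down a group (valence electrons are farther from the nucleus).
All are in group 17, so first ionization energy increases up the group.
So Br has the lower first ionization energy (Br < Cl).

Br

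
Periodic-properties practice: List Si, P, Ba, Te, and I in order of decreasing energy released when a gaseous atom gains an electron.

Si is in period 3, group 14; P is in period 3, group 15; Te is in period 5, group 16; I is in period 5, group 17; Ba is in period 6, group 2.
Electron affinity generally becomes more exothermic across a period toward the halogens and less exothermic down a group.
These span different periods and groups, so the two trends combine.
P > Ba: relative to Ba, both the across-period and down-group shifts push P's electron affinity up.
Si > P: this pair runs against the simple trend — see the exception note.
Te > Si: the two effects oppose for this pair; the across-period effect wins (190 vs 134 kJ/mol).
I > Te: I lies to the right of Te in period 5, so the across-period effect alone puts I higher.
Note the exception: Si has a higher electron affinity than P, contrary to the simple trend — adding an electron to P's half-filled 3p³ is unfavourable, so Si (3p²) has the more exothermic EA.
For reference (kJ/mol): Si 134, P 72, Te 190, I 295, Ba 14.
So from highest to lowest: I > Te > Si > P > Ba.

I > Te > Si > P > Ba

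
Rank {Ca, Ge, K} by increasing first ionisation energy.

K is in period 4, group 1; Ca is in period 4, group 2; Ge is in period 4, group 14.
Across a period the outer electron is held more tightly (higher IE₁); down a group it sits in a higher shell, more shielded, and comes off more easily.
All lie in period 4, so first ionization energy increases left to right.
So from lowest to highest: K < Ca < Ge.

K < Ca < Ge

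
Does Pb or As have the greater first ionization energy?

As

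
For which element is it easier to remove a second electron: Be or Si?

The second ionization energy removes an electron from the +1 ion. For each element: Be⁺ still has 1 valence electron; Si⁺ still has 3 valence electrons.
All are still removing valence electrons, so compare the +1 ions as you would atoms: IE_2 generally rises across a period (higher Z_eff) and falls down a group (larger shell), subject to the usual subshell exceptions.
Valence configurations: Be⁺ [He]2s¹, Si⁺ [Ne]3s²3p¹.
The numbers (kJ/mol): Be 1757, Si 1577.
Hence IE_2: Si < Be.

Si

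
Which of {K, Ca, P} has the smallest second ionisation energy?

IE_2 is the cost of taking one more electron from the +1 cation: K⁺ is the bare [Ar] core; Ca⁺ still has 1 valence electron; P⁺ still has 4 valence electrons.
Pulling an electron out of a noble-gas core costs far more than removing a remaining valence electron, so K sits at the high end of IE_2.
Valence configurations: Ca⁺ [Ar]4s¹, P⁺ [Ne]3s²3p².
Approximate IE_2 values (kJ/mol): K 3052, Ca 1145, P 1907.
So the second ionization energies run Ca < P < K.

Ca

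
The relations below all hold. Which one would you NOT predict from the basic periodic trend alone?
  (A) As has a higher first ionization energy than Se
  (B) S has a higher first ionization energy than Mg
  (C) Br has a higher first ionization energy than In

(A)

The general trend: first ionization energy increases across a period and decreases down a group.
(A) As (period 4, group 15) vs Se (period 4, group 16): the stated order contradicts the simple trend.
(B) S (period 3, group 16) vs Mg (period 3, group 2): the stated order agrees with the simple trend.
(C) Br (period 4, group 17) vs In (period 5, group 13): the stated order agrees with the simple trend.
The exception is (A): Se (4p⁴) ionizes more easily than half-filled As (4p³).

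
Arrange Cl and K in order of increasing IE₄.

Cl, K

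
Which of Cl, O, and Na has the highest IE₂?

Na

After 1 electron has been removed, what remains? Cl⁺ still has 6 valence electrons; O⁺ still has 5 valence electrons; Na⁺ is the bare [Ne] core.
Core electrons are held far more tightly than valence electrons, so Na tops the IE_2 order.
Valence configurations: Cl⁺ [Ne]3s²3p⁴, O⁺ [He]2s²2p³.
Approximate IE_2 values (kJ/mol): Cl 2298, O 3388, Na 4562.
Putting it together, IE_2: Cl < O < Na.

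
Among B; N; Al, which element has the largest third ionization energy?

N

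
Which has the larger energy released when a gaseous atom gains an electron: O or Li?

O

Li is in period 2, group 1; O is in period 2, group 16.
Atoms with high Z_eff and room in the valence shell (especially the halogens) have the most exothermic electron affinities.
All lie in period 2, so electron affinity increases left to right.
So O has the larger energy released when a gaseous atom gains an electron (O > Li).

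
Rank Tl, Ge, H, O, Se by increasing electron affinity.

EA tends to increase across a period and decrease down a group, though the pattern is less regular than for IE or radius.
Neither a single period nor a single group — weigh both effects.
H > Tl: the two effects oppose for this pair; the down-group effect wins (73 vs 19 kJ/mol).
Ge > H: period and group pull opposite ways; the across-period shift dominates (119 vs 73 kJ/mol).
O > Ge: relative to Ge, both the across-period and down-group shifts push O's electron affinity up.
Se > O: this pair runs against the simple trend — see the exception note.
Note the exception: Se has a higher electron affinity than O, contrary to the simple trend — O's compact 2p subshell gives strong electron–electron repulsion on the added electron.
Approximate values (kJ/mol): H 73, O 141, Ge 119, Se 195, Tl 19.
So from lowest to highest: Tl < H < Ge < O < Se.

Tl, H, Ge, O, Se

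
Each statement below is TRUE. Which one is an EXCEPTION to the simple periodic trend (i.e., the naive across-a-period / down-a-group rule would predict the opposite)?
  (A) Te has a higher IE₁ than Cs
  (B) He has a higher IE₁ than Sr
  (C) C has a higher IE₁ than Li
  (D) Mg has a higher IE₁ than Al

(D)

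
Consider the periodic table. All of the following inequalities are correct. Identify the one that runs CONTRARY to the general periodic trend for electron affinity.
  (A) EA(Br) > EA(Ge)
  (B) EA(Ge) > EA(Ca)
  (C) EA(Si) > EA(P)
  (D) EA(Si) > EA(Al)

The general trend: electron affinity increases across a period and decreases down a group.
(A) Br (period 4, group 17) vs Ge (period 4, group 14): the stated order agrees with the simple trend.
(B) Ge (period 4, group 14) vs Ca (period 4, group 2): the stated order agrees with the simple trend.
(C) Si (period 3, group 14) vs P (period 3, group 15): the stated order contradicts the simple trend.
(D) Si (period 3, group 14) vs Al (period 3, group 13): the stated order agrees with the simple trend.
The exception is (C): adding an electron to P's half-filled 3p³ is unfavourable, so Si (3p²) has the more exothermic EA.

(C)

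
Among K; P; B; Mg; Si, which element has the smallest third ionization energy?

After 2 electrons have been removed, what remains? K²⁺ is already 1 electron into the core; P²⁺ still has 3 valence electrons; B²⁺ still has 1 valence electron; Mg²⁺ is the bare [Ne] core; Si²⁺ still has 2 valence electrons.
Pulling an electron out of a noble-gas core costs far more than removing a remaining valence electron, so K and Mg sit at the high end of IE_3.
Valence configurations: P²⁺ [Ne]3s²3p¹, B²⁺ [He]2s¹, Si²⁺ [Ne]3s².
P²⁺ loses a lone 3p electron whereas Si²⁺ must break into a filled 3s² pair, so IE_3(Si) > IE_3(P) even though P has the higher nuclear charge.
Approximate IE_3 values (kJ/mol): K 4420, P 2914, B 3660, Mg 7733, Si 3232.
Hence IE_3: P < Si < B < K < Mg.

P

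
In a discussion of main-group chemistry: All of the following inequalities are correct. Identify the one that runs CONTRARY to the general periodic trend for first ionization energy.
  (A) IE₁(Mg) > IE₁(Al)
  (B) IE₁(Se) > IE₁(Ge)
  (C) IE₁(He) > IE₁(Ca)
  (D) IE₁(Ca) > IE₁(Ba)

(A)

The general trend: first ionization energy increases across a period and decreases down a group.
(A) Mg (period 3, group 2) vs Al (period 3, group 13): the stated order contradicts the simple trend.
(B) Se (period 4, group 16) vs Ge (period 4, group 14): the stated order agrees with the simple trend.
(C) He (period 1, group 18) vs Ca (period 4, group 2): the stated order agrees with the simple trend.
(D) Ca (period 4, group 2) vs Ba (period 6, group 2): the stated order agrees with the simple trend.
The exception is (A): Al's single 3p electron is easier to remove than one from Mg's filled 3s².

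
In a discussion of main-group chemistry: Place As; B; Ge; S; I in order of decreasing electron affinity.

I > S > Ge > As > B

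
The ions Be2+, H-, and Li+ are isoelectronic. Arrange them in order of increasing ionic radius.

Be2+, Li+, H-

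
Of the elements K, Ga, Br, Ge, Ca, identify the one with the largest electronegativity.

K is in period 4, group 1; Ca is in period 4, group 2; Ga is in period 4, group 13; Ge is in period 4, group 14; Br is in period 4, group 17.
Electronegativity increases across a period and decreases down a group, tracking effective nuclear charge and atomic size.
All lie in period 4, so electronegativity increases left to right.
The largest electronegativity among these belongs to Br.

Br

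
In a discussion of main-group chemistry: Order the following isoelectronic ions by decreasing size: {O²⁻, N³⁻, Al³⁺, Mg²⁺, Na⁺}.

N³⁻, O²⁻, Na⁺, Mg²⁺, Al³⁺

All of these have 10 electrons, so size is governed by nuclear charge alone: the more protons, the stronger the pull on the same electron cloud, and the smaller the ion.
Nuclear charges: Al³⁺ (Z=13), Mg²⁺ (Z=12), Na⁺ (Z=11), O²⁻ (Z=8), N³⁻ (Z=7).
Largest to smallest: N³⁻ > O²⁻ > Na⁺ > Mg²⁺ > Al³⁺.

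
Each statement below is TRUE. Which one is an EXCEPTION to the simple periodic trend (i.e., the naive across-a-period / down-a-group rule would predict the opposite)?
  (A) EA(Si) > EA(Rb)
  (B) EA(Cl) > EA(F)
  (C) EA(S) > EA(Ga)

(B)

The general trend: electron affinity increases across a period and decreases down a group.
(A) Si (period 3, group 14) vs Rb (period 5, group 1): the stated order agrees with the simple trend.
(B) Cl (period 3, group 17) vs F (period 2, group 17): the stated order contradicts the simple trend.
(C) S (period 3, group 16) vs Ga (period 4, group 13): the stated order agrees with the simple trend.
The exception is (B): F's small 2p subshell makes the incoming electron feel strong e⁻–e⁻ repulsion, so Cl actually releases more energy on gaining an electron.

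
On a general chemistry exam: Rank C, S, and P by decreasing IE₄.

After 3 electrons have been removed, what remains? C³⁺ still has 1 valence electron; S³⁺ still has 3 valence electrons; P³⁺ still has 2 valence electrons.
All are still removing valence electrons, so compare the +3 ions as you would atoms: IE_4 generally rises across a period (higher Z_eff) and falls down a group (larger shell), subject to the usual subshell exceptions.
Valence configurations: C³⁺ [He]2s¹, S³⁺ [Ne]3s²3p¹, P³⁺ [Ne]3s².
S³⁺ loses a lone 3p electron whereas P³⁺ must break into a filled 3s² pair, so IE_4(P) > IE_4(S) even though S has the higher nuclear charge.
Tabulated IE_4 (kJ/mol): C 6223, S 4556, P 4964.
Putting it together, IE_4: S < P < C.

C > P > S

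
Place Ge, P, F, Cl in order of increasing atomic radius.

F is in period 2, group 17; P is in period 3, group 15; Cl is in period 3, group 17; Ge is in period 4, group 14.
Across a period the added protons contract the valence shell; down a group each new principal shell makes the atom larger.
These span different periods and groups, so the two trends combine.
Cl > F: they share group 17; the group trend gives Cl the larger value.
P > Cl: both are in period 3; the period trend gives P the larger value.
Ge > P: relative to P, both the across-period and down-group shifts push Ge's atomic radius up.
For reference (pm): F 64, P 111, Cl 99, Ge 121.
So from smallest to largest: F < Cl < P < Ge.

F, Cl, P, Ge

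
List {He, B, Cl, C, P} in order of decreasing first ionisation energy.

He > Cl > C > P > B

He is in period 1, group 18; B is in period 2, group 13; C is in period 2, group 14; P is in period 3, group 15; Cl is in period 3, group 17.
Across a period the outer electron is held more tightly (higher IE₁); down a group it sits in a higher shell, more shielded, and comes off more easily.
Here both period and group differ, so the two effects have to be weighed against each other.
P > B: period and group pull opposite ways; the across-period shift dominates (1012 vs 801 kJ/mol).
C > P: the two effects oppose for this pair; the down-group effect wins (1086 vs 1012 kJ/mol).
Cl > C: period and group pull opposite ways; the across-period shift dominates (1251 vs 1086 kJ/mol).
He > Cl: relative to Cl, both the across-period and down-group shifts push He's first ionization energy up.
Tabulated first ionization energy (kJ/mol): He 2372, B 801, C 1086, P 1012, Cl 1251.
So from highest to lowest: He > Cl > C > P > B.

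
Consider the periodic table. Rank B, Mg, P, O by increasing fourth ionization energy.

P < O < Mg < B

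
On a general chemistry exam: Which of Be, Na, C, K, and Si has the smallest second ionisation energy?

Si

Consider each +1 ion: Be⁺ still has 1 valence electron; Na⁺ is the bare [Ne] core; C⁺ still has 3 valence electrons; K⁺ is the bare [Ar] core; Si⁺ still has 3 valence electrons.
Breaking into a closed-shell core is much more expensive than removing a leftover valence electron — K and Na have the largest IE_2 here.
Valence configurations: Be⁺ [He]2s¹, C⁺ [He]2s²2p¹, Si⁺ [Ne]3s²3p¹.
Approximate IE_2 values (kJ/mol): Be 1757, Na 4562, C 2353, K 3052, Si 1577.
Putting it together, IE_2: Si < Be < C < K < Na.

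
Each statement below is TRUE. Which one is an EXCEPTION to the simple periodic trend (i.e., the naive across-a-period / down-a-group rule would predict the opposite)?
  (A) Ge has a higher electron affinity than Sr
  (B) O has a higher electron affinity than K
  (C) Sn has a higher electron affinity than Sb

The general trend: electron affinity increases across a period and decreases down a group.
(A) Ge (period 4, group 14) vs Sr (period 5, group 2): the stated order agrees with the simple trend.
(B) O (period 2, group 16) vs K (period 4, group 1): the stated order agrees with the simple trend.
(C) Sn (period 5, group 14) vs Sb (period 5, group 15): the stated order contradicts the simple trend.
The exception is (C): adding an electron to Sb's half-filled 5p³ is unfavourable, so Sn has the more exothermic EA.

(C)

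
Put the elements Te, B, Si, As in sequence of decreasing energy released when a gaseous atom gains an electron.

Te, Si, As, B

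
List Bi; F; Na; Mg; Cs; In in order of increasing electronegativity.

Atoms toward the upper right of the periodic table pull bonding electrons most strongly.
Neither a single period nor a single group — weigh both effects.
Na > Cs: Na sits above Cs in group 1, so the down-group effect alone puts Na higher.
Mg > Na: Mg lies to the right of Na in period 3, so the across-period effect alone puts Mg higher.
In > Mg: the two effects oppose for this pair; the across-period effect wins (1.78 vs 1.31).
Bi > In: period and group pull opposite ways; the across-period shift dominates (2.02 vs 1.78).
F > Bi: both effects reinforce here, so F is clearly the higher of the two.
For reference (Pauling): F 3.98, Na 0.93, Mg 1.31, In 1.78, Cs 0.79, Bi 2.02.
So from lowest to highest: Cs < Na < Mg < In < Bi < F.

Cs < Na < Mg < In < Bi < F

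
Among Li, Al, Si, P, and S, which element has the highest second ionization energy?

IE_2 is the cost of taking one more electron from the +1 cation: Li⁺ is the bare [He] core; Al⁺ still has 2 valence electrons; Si⁺ still has 3 valence electrons; P⁺ still has 4 valence electrons; S⁺ still has 5 valence electrons.
Breaking into a closed-shell core is much more expensive than removing a leftover valence electron — Li has the largest IE_2 here.
Valence configurations: Al⁺ [Ne]3s², Si⁺ [Ne]3s²3p¹, P⁺ [Ne]3s²3p², S⁺ [Ne]3s²3p³.
Si⁺ loses a lone 3p electron whereas Al⁺ must break into a filled 3s² pair, so IE_2(Al) > IE_2(Si) even though Si has the higher nuclear charge.
Approximate IE_2 values (kJ/mol): Li 7298, Al 1817, Si 1577, P 1907, S 2252.
Hence IE_2: Si < Al < P < S < Li.

Li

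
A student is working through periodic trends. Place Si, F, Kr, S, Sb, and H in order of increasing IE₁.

Si < Sb < S < H < Kr < F

H is in period 1, group 1; F is in period 2, group 17; Si is in period 3, group 14; S is in period 3, group 16; Kr is in period 4, group 18; Sb is in period 5, group 15.
Across a period the outer electron is held more tightly (higher IE₁); down a group it sits in a higher shell, more shielded, and comes off more easily.
Neither a single period nor a single group — weigh both effects.
Sb > Si: period and group pull opposite ways; the across-period shift dominates (831 vs 786 kJ/mol).
S > Sb: both effects reinforce here, so S is clearly the higher of the two.
H > S: period and group pull opposite ways; the down-group shift dominates (1312 vs 1000 kJ/mol).
Kr > H: period and group pull opposite ways; the across-period shift dominates (1351 vs 1312 kJ/mol).
F > Kr: the two effects oppose for this pair; the down-group effect wins (1681 vs 1351 kJ/mol).
Tabulated first ionization energy (kJ/mol): H 1312, F 1681, Si 786, S 1000, Kr 1351, Sb 831.
So from lowest to highest: Si < Sb < S < H < Kr < F.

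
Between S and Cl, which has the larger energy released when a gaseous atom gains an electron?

Adding an electron releases more energy for atoms nearer the top right (short of the noble gases).
All lie in period 3, so electron affinity increases left to right.
So Cl has the larger energy released when a gaseous atom gains an electron (Cl > S).

Cl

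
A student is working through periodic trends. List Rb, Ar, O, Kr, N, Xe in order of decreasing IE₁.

Ar, N, Kr, O, Xe, Rb

N is in period 2, group 15; O is in period 2, group 16; Ar is in period 3, group 18; Kr is in period 4, group 18; Rb is in period 5, group 1; Xe is in period 5, group 18.
First ionization energy rises across a period (greater Z_eff holds electrons more tightly) and falls down a group (valence electrons are farther from the nucleus).
Neither a single period nor a single group — weigh both effects.
Xe > Rb: both are in period 5; the period trend gives Xe the larger value.
O > Xe: period and group pull opposite ways; the down-group shift dominates (1314 vs 1170 kJ/mol).
Kr > O: period and group pull opposite ways; the across-period shift dominates (1351 vs 1314 kJ/mol).
N > Kr: period and group pull opposite ways; the down-group shift dominates (1402 vs 1351 kJ/mol).
Ar > N: the two effects oppose for this pair; the across-period effect wins (1521 vs 1402 kJ/mol).
Note the exception: N has a higher first ionization energy than O, contrary to the simple trend — pairing an electron in O's 2p⁴ costs repulsion energy, so O ionizes more easily than half-filled N (2p³).
Approximate values (kJ/mol): N 1402, O 1314, Ar 1521, Kr 1351, Rb 403, Xe 1170.
So from highest to lowest: Ar > N > Kr > O > Xe > Rb.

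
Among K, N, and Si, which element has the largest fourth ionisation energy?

The fourth ionization energy removes an electron from the +3 ion. For each element: K³⁺ is already 2 electrons into the core; N³⁺ still has 2 valence electrons; Si³⁺ still has 1 valence electron.
Usually core removal costs more than valence removal, but here the competition is close: a tightly held n=2 valence electron can cost more to remove than an n=3 core electron, so the actual values have to decide it.
Valence configurations: N³⁺ [He]2s², Si³⁺ [Ne]3s¹.
The numbers (kJ/mol): K 5877, N 7475, Si 4356.
Putting it together, IE_4: Si < K < N.

N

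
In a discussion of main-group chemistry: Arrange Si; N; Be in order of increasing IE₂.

IE_2 is the cost of taking one more electron from the +1 cation: Si⁺ still has 3 valence electrons; N⁺ still has 4 valence electrons; Be⁺ still has 1 valence electron.
All are still removing valence electrons, so compare the +1 ions as you would atoms: IE_2 generally rises across a period (higher Z_eff) and falls down a group (larger shell), subject to the usual subshell exceptions.
Valence configurations: Si⁺ [Ne]3s²3p¹, N⁺ [He]2s²2p², Be⁺ [He]2s¹.
Tabulated IE_2 (kJ/mol): Si 1577, N 2856, Be 1757.
Overall IE_2 order: Si < Be < N.

Si < Be < N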